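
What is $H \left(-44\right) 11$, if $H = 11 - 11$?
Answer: $0$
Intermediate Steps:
$H = 0$ ($H = 11 - 11 = 0$)
$H \left(-44\right) 11 = 0 \left(-44\right) 11 = 0 \cdot 11 = 0$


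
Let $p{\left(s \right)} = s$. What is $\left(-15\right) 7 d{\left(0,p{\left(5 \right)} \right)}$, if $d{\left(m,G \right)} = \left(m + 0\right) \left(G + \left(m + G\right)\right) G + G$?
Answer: $-525$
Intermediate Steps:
$d{\left(m,G \right)} = G + G m \left(m + 2 G\right)$ ($d{\left(m,G \right)} = m \left(G + \left(G + m\right)\right) G + G = m \left(m + 2 G\right) G + G = G m \left(m + 2 G\right) + G = G + G m \left(m + 2 G\right)$)
$\left(-15\right) 7 d{\left(0,p{\left(5 \right)} \right)} = \left(-15\right) 7 \cdot 5 \left(1 + 0^{2} + 2 \cdot 5 \cdot 0\right) = - 105 \cdot 5 \left(1 + 0 + 0\right) = - 105 \cdot 5 \cdot 1 = \left(-105\right) 5 = -525$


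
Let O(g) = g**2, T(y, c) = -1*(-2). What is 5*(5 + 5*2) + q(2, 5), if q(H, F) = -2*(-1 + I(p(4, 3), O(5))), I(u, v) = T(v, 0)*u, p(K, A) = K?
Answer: 61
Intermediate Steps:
T(y, c) = 2
I(u, v) = 2*u
q(H, F) = -14 (q(H, F) = -2*(-1 + 2*4) = -2*(-1 + 8) = -2*7 = -14)
5*(5 + 5*2) + q(2, 5) = 5*(5 + 5*2) - 14 = 5*(5 + 10) - 14 = 5*15 - 14 = 75 - 14 = 61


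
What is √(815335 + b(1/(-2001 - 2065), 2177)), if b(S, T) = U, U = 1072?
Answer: √816407 ≈ 903.55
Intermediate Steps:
b(S, T) = 1072
√(815335 + b(1/(-2001 - 2065), 2177)) = √(815335 + 1072) = √816407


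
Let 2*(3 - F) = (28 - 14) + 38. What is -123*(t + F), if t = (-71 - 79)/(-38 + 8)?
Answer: 2214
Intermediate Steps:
F = -23 (F = 3 - ((28 - 14) + 38)/2 = 3 - (14 + 38)/2 = 3 - 1/2*52 = 3 - 26 = -23)
t = 5 (t = -150/(-30) = -150*(-1/30) = 5)
-123*(t + F) = -123*(5 - 23) = -123*(-18) = 2214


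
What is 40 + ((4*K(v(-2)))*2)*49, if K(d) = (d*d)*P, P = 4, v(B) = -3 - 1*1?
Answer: 25128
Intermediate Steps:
v(B) = -4 (v(B) = -3 - 1 = -4)
K(d) = 4*d² (K(d) = (d*d)*4 = d²*4 = 4*d²)
40 + ((4*K(v(-2)))*2)*49 = 40 + ((4*(4*(-4)²))*2)*49 = 40 + ((4*(4*16))*2)*49 = 40 + ((4*64)*2)*49 = 40 + (256*2)*49 = 40 + 512*49 = 40 + 25088 = 25128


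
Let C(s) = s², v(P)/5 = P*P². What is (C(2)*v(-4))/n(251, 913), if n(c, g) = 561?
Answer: -1280/561 ≈ -2.2816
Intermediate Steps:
v(P) = 5*P³ (v(P) = 5*(P*P²) = 5*P³)
(C(2)*v(-4))/n(251, 913) = (2²*(5*(-4)³))/561 = (4*(5*(-64)))*(1/561) = (4*(-320))*(1/561) = -1280*1/561 = -1280/561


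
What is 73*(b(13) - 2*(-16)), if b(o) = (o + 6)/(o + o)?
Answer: 62123/26 ≈ 2389.3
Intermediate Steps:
b(o) = (6 + o)/(2*o) (b(o) = (6 + o)/((2*o)) = (6 + o)*(1/(2*o)) = (6 + o)/(2*o))
73*(b(13) - 2*(-16)) = 73*((1/2)*(6 + 13)/13 - 2*(-16)) = 73*((1/2)*(1/13)*19 + 32) = 73*(19/26 + 32) = 73*(851/26) = 62123/26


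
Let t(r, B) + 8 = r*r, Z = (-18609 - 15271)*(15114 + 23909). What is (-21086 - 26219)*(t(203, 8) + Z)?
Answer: 62539955534895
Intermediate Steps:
Z = -1322099240 (Z = -33880*39023 = -1322099240)
t(r, B) = -8 + r² (t(r, B) = -8 + r*r = -8 + r²)
(-21086 - 26219)*(t(203, 8) + Z) = (-21086 - 26219)*((-8 + 203²) - 1322099240) = -47305*((-8 + 41209) - 1322099240) = -47305*(41201 - 1322099240) = -47305*(-1322058039) = 62539955534895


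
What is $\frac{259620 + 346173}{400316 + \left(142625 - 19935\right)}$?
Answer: $\frac{605793}{523006} \approx 1.1583$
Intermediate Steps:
$\frac{259620 + 346173}{400316 + \left(142625 - 19935\right)} = \frac{605793}{400316 + \left(142625 - 19935\right)} = \frac{605793}{400316 + 122690} = \frac{605793}{523006}$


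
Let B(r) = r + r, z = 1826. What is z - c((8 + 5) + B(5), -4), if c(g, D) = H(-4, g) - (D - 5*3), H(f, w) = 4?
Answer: 1803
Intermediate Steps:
B(r) = 2*r
c(g, D) = 19 - D (c(g, D) = 4 - (D - 5*3) = 4 - (D - 15) = 4 - (-15 + D) = 4 + (15 - D) = 19 - D)
z - c((8 + 5) + B(5), -4) = 1826 - (19 - 1*(-4)) = 1826 - (19 + 4) = 1826 - 1*23 = 1826 - 23 = 1803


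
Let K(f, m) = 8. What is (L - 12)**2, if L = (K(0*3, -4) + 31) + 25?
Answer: 2704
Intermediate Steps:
L = 64 (L = (8 + 31) + 25 = 39 + 25 = 64)
(L - 12)**2 = (64 - 12)**2 = 52**2 = 2704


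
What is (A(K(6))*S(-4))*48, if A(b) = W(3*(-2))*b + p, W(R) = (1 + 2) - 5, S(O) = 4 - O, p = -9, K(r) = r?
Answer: -8064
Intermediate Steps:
W(R) = -2 (W(R) = 3 - 5 = -2)
A(b) = -9 - 2*b (A(b) = -2*b - 9 = -9 - 2*b)
(A(K(6))*S(-4))*48 = ((-9 - 2*6)*(4 - 1*(-4)))*48 = ((-9 - 12)*(4 + 4))*48 = -21*8*48 = -168*48 = -8064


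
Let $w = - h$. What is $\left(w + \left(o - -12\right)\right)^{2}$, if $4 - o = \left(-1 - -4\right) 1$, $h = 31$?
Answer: $324$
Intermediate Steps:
$o = 1$ ($o = 4 - \left(-1 - -4\right) 1 = 4 - \left(-1 + 4\right) 1 = 4 - 3 \cdot 1 = 4 - 3 = 1$)
$w = -31$ ($w = \left(-1\right) 31 = -31$)
$\left(w + \left(o - -12\right)\right)^{2} = \left(-31 + \left(1 - -12\right)\right)^{2} = \left(-31 + \left(1 + 12\right)\right)^{2} = \left(-31 + 13\right)^{2} = \left(-18\right)^{2} = 324$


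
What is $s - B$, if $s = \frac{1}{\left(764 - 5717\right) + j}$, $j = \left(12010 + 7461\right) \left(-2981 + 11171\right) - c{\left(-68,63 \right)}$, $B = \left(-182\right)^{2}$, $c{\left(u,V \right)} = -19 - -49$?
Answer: $- \frac{5282036081867}{159462507} \approx -33124.0$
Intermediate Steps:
$c{\left(u,V \right)} = 30$ ($c{\left(u,V \right)} = -19 + 49 = 30$)
$B = 33124$
$j = 159467460$ ($j = \left(12010 + 7461\right) \left(-2981 + 11171\right) - 30 = 19471 \cdot 8190 - 30 = 159467490 - 30 = 159467460$)
$s = \frac{1}{159462507}$ ($s = \frac{1}{\left(764 - 5717\right) + 159467460} = \frac{1}{-4953 + 159467460} = \frac{1}{159462507} \approx 6.2711 \cdot 10^{-9}$)
$s - B = \frac{1}{159462507} - 33124 = - \frac{5282036081867}{159462507}$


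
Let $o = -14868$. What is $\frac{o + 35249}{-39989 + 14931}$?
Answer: $- \frac{20381}{25058} \approx -0.81335$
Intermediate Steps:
$\frac{o + 35249}{-39989 + 14931} = \frac{-14868 + 35249}{-39989 + 14931} = \frac{20381}{-25058} = 20381 \left(- \frac{1}{25058}\right) = - \frac{20381}{25058}$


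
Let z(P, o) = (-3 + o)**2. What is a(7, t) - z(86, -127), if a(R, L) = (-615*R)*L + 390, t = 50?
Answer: -231760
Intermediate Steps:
a(R, L) = 390 - 615*L*R (a(R, L) = -615*L*R + 390 = 390 - 615*L*R)
a(7, t) - z(86, -127) = (390 - 615*50*7) - (-3 - 127)**2 = (390 - 215250) - 1*(-130)**2 = -214860 - 1*16900 = -214860 - 16900 = -231760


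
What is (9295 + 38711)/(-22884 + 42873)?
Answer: 5334/2221 ≈ 2.4016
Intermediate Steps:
(9295 + 38711)/(-22884 + 42873) = 48006/19989 = 48006*(1/19989) = 5334/2221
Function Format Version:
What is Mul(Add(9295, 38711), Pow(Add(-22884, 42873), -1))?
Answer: Rational(5334, 2221) ≈ 2.4016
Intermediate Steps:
Mul(Add(9295, 38711), Pow(Add(-22884, 42873), -1)) = Mul(48006, Pow(19989, -1)) = Mul(48006, Rational(1, 19989)) = Rational(5334, 2221)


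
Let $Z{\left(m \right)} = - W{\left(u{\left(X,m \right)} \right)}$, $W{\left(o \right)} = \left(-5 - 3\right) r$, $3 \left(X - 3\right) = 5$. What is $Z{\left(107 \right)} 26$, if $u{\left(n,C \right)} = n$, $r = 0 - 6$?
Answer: $-1248$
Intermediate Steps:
$X = \frac{14}{3}$ ($X = 3 + \frac{1}{3} \cdot 5 = 3 + \frac{5}{3} = \frac{14}{3} \approx 4.6667$)
$r = -6$ ($r = 0 - 6 = -6$)
$W{\left(o \right)} = 48$ ($W{\left(o \right)} = \left(-5 - 3\right) \left(-6\right) = \left(-8\right) \left(-6\right) = 48$)
$Z{\left(m \right)} = -48$ ($Z{\left(m \right)} = \left(-1\right) 48 = -48$)
$Z{\left(107 \right)} 26 = \left(-48\right) 26 = -1248$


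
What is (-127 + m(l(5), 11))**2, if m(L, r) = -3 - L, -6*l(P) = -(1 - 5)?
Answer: 150544/9 ≈ 16727.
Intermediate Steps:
l(P) = -2/3 (l(P) = -(-1)*(1 - 5)/6 = -(-1)*(-4)/6 = -1/6*4 = -2/3)
(-127 + m(l(5), 11))**2 = (-127 + (-3 - 1*(-2/3)))**2 = (-127 + (-3 + 2/3))**2 = (-127 - 7/3)**2 = (-388/3)**2 = 150544/9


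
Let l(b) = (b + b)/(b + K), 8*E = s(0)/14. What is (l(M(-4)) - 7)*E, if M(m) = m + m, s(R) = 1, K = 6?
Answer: 1/112 ≈ 0.0089286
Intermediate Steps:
E = 1/112 (E = (1/14)/8 = (1*(1/14))/8 = (⅛)*(1/14) = 1/112 ≈ 0.0089286)
M(m) = 2*m
l(b) = 2*b/(6 + b) (l(b) = (b + b)/(b + 6) = (2*b)/(6 + b) = 2*b/(6 + b))
(l(M(-4)) - 7)*E = (2*(2*(-4))/(6 + 2*(-4)) - 7)*(1/112) = (2*(-8)/(6 - 8) - 7)*(1/112) = (2*(-8)/(-2) - 7)*(1/112) = (2*(-8)*(-½) - 7)*(1/112) = (8 - 7)*(1/112) = 1*(1/112) = 1/112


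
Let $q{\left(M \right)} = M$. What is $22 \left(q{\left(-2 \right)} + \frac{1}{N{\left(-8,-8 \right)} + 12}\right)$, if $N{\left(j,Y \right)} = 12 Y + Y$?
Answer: $- \frac{2035}{46} \approx -44.239$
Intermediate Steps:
$N{\left(j,Y \right)} = 13 Y$
$22 \left(q{\left(-2 \right)} + \frac{1}{N{\left(-8,-8 \right)} + 12}\right) = 22 \left(-2 + \frac{1}{13 \left(-8\right) + 12}\right) = 22 \left(-2 + \frac{1}{-104 + 12}\right) = 22 \left(-2 + \frac{1}{-92}\right) = 22 \left(-2 - \frac{1}{92}\right) = 22 \left(- \frac{185}{92}\right) = - \frac{2035}{46}$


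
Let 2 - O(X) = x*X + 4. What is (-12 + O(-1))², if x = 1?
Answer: 169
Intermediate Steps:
O(X) = -2 - X (O(X) = 2 - (1*X + 4) = 2 - (X + 4) = 2 - (4 + X) = 2 + (-4 - X) = -2 - X)
(-12 + O(-1))² = (-12 + (-2 - 1*(-1)))² = (-12 + (-2 + 1))² = (-12 - 1)² = (-13)² = 169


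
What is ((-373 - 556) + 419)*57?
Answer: -29070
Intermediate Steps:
((-373 - 556) + 419)*57 = (-929 + 419)*57 = -510*57 = -29070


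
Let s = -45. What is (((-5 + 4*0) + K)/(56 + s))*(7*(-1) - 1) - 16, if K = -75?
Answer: 464/11 ≈ 42.182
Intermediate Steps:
(((-5 + 4*0) + K)/(56 + s))*(7*(-1) - 1) - 16 = (((-5 + 4*0) - 75)/(56 - 45))*(7*(-1) - 1) - 16 = (((-5 + 0) - 75)/11)*(-7 - 1) - 16 = ((-5 - 75)*(1/11))*(-8) - 16 = -80*1/11*(-8) - 16 = -80/11*(-8) - 16 = 640/11 - 16 = 464/11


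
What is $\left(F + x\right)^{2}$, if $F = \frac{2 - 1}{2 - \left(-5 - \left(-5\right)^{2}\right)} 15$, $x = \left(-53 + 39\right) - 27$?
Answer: $\frac{1682209}{1024} \approx 1642.8$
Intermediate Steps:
$x = -41$ ($x = -14 - 27 = -41$)
$F = \frac{15}{32}$ ($F = 1 \frac{1}{2 + \left(25 + 5\right)} 15 = 1 \frac{1}{2 + 30} \cdot 15 = 1 \cdot \frac{1}{32} \cdot 15 = \frac{1}{32} \cdot 15 = \frac{15}{32} \approx 0.46875$)
$\left(F + x\right)^{2} = \left(\frac{15}{32} - 41\right)^{2} = \left(- \frac{1297}{32}\right)^{2} = \frac{1682209}{1024}$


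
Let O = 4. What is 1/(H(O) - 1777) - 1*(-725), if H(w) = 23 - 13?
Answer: 1281074/1767 ≈ 725.00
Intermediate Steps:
H(w) = 10
1/(H(O) - 1777) - 1*(-725) = 1/(10 - 1777) - 1*(-725) = 1/(-1767) + 725 = -1/1767 + 725 = 1281074/1767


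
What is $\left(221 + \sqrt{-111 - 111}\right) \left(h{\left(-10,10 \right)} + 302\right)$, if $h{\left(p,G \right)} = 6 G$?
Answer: $80002 + 362 i \sqrt{222} \approx 80002.0 + 5393.7 i$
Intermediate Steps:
$\left(221 + \sqrt{-111 - 111}\right) \left(h{\left(-10,10 \right)} + 302\right) = \left(221 + \sqrt{-111 - 111}\right) \left(6 \cdot 10 + 302\right) = \left(221 + \sqrt{-222}\right) \left(60 + 302\right) = \left(221 + i \sqrt{222}\right) 362 = 80002 + 362 i \sqrt{222}$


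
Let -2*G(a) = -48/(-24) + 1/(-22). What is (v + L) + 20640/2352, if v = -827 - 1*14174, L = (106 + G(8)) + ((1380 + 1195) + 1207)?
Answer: -23942815/2156 ≈ -11105.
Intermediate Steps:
G(a) = -43/44 (G(a) = -(-48/(-24) + 1/(-22))/2 = -(-48*(-1/24) + 1*(-1/22))/2 = -(2 - 1/22)/2 = -½*43/22 = -43/44)
L = 171029/44 (L = (106 - 43/44) + ((1380 + 1195) + 1207) = 4621/44 + (2575 + 1207) = 4621/44 + 3782 = 171029/44 ≈ 3887.0)
v = -15001 (v = -827 - 14174 = -15001)
(v + L) + 20640/2352 = (-15001 + 171029/44) + 20640/2352 = -489015/44 + 20640*(1/2352) = -489015/44 + 430/49 = -23942815/2156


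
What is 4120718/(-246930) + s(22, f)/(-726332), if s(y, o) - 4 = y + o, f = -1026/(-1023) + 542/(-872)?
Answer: -222494813054828893/13332755264576880 ≈ -16.688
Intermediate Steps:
f = 56701/148676 (f = -1026*(-1/1023) + 542*(-1/872) = 342/341 - 271/436 = 56701/148676 ≈ 0.38137)
s(y, o) = 4 + o + y (s(y, o) = 4 + (y + o) = 4 + (o + y) = 4 + o + y)
4120718/(-246930) + s(22, f)/(-726332) = 4120718/(-246930) + (4 + 56701/148676 + 22)/(-726332) = 4120718*(-1/246930) + (3922277/148676)*(-1/726332) = -2060359/123465 - 3922277/107988136432 = -222494813054828893/13332755264576880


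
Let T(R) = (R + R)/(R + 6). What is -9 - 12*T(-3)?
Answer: 15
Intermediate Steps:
T(R) = 2*R/(6 + R) (T(R) = (2*R)/(6 + R) = 2*R/(6 + R))
-9 - 12*T(-3) = -9 - 24*(-3)/(6 - 3) = -9 - 24*(-3)/3 = -9 - 12*(-2) = -9 + 24 = 15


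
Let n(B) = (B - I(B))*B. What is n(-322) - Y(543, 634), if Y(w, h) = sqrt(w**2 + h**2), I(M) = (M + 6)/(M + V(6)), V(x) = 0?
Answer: 104000 - sqrt(696805) ≈ 1.0317e+5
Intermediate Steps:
I(M) = (6 + M)/M (I(M) = (M + 6)/(M + 0) = (6 + M)/M)
Y(w, h) = sqrt(h**2 + w**2)
n(B) = B*(B - (6 + B)/B) (n(B) = (B - (6 + B)/B)*B = B*(B - (6 + B)/B))
n(-322) - Y(543, 634) = (-6 + (-322)**2 - 1*(-322)) - sqrt(634**2 + 543**2) = (-6 + 103684 + 322) - sqrt(401956 + 294849) = 104000 - sqrt(696805)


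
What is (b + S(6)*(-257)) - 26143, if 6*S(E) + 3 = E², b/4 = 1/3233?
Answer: -178180321/6466 ≈ -27557.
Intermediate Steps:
b = 4/3233 ≈ 0.0012372
S(E) = -½ + E²/6
(b + S(6)*(-257)) - 26143 = (4/3233 + (-½ + (⅙)*6²)*(-257)) - 26143 = (4/3233 + (-½ + (⅙)*36)*(-257)) - 26143 = (4/3233 + (-½ + 6)*(-257)) - 26143 = (4/3233 + (11/2)*(-257)) - 26143 = (4/3233 - 2827/2) - 26143 = -9139683/6466 - 26143 = -178180321/6466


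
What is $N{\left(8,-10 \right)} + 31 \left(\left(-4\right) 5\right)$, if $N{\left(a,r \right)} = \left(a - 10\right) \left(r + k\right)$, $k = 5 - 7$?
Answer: $-596$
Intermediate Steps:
$k = -2$ ($k = 5 - 7 = -2$)
$N{\left(a,r \right)} = \left(-10 + a\right) \left(-2 + r\right)$ ($N{\left(a,r \right)} = \left(a - 10\right) \left(r - 2\right) = \left(-10 + a\right) \left(-2 + r\right)$)
$N{\left(8,-10 \right)} + 31 \left(\left(-4\right) 5\right) = \left(20 - -100 - 16 + 8 \left(-10\right)\right) + 31 \left(\left(-4\right) 5\right) = \left(20 + 100 - 16 - 80\right) + 31 \left(-20\right) = 24 - 620 = -596$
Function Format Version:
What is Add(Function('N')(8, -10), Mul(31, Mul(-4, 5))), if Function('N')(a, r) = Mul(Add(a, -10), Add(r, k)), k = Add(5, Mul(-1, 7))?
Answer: -596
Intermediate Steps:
k = -2 (k = Add(5, -7) = -2)
Function('N')(a, r) = Mul(Add(-10, a), Add(-2, r)) (Function('N')(a, r) = Mul(Add(a, -10), Add(r, -2)) = Mul(Add(-10, a), Add(-2, r)))
Add(Function('N')(8, -10), Mul(31, Mul(-4, 5))) = Add(Add(20, Mul(-10, -10), Mul(-2, 8), Mul(8, -10)), Mul(31, Mul(-4, 5))) = Add(Add(20, 100, -16, -80), Mul(31, -20)) = Add(24, -620) = -596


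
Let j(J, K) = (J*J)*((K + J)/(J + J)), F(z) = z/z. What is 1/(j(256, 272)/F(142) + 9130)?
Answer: 1/76714 ≈ 1.3035e-5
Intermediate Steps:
F(z) = 1
j(J, K) = J*(J + K)/2 (j(J, K) = J²*((J + K)/((2*J))) = J²*((J + K)*(1/(2*J))) = J²*((J + K)/(2*J)) = J*(J + K)/2)
1/(j(256, 272)/F(142) + 9130) = 1/(((½)*256*(256 + 272))/1 + 9130) = 1/(((½)*256*528)*1 + 9130) = 1/(67584*1 + 9130) = 1/(67584 + 9130) = 1/76714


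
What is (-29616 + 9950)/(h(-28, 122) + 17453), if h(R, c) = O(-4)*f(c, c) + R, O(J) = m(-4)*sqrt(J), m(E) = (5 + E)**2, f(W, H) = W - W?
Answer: -19666/17425 ≈ -1.1286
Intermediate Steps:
f(W, H) = 0
O(J) = sqrt(J) (O(J) = (5 - 4)**2*sqrt(J) = 1**2*sqrt(J) = 1*sqrt(J) = sqrt(J))
h(R, c) = R (h(R, c) = sqrt(-4)*0 + R = (2*I)*0 + R = 0 + R = R)
(-29616 + 9950)/(h(-28, 122) + 17453) = (-29616 + 9950)/(-28 + 17453) = -19666/17425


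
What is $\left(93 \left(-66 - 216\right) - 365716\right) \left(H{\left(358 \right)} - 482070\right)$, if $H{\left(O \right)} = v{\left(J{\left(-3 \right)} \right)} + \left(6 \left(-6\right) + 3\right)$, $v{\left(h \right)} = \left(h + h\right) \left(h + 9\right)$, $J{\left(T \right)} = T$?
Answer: $188970523938$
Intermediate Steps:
$v{\left(h \right)} = 2 h \left(9 + h\right)$
$H{\left(O \right)} = -69$ ($H{\left(O \right)} = 2 \left(-3\right) \left(9 - 3\right) + \left(6 \left(-6\right) + 3\right) = 2 \left(-3\right) 6 + \left(-36 + 3\right) = -36 - 33 = -69$)
$\left(93 \left(-66 - 216\right) - 365716\right) \left(H{\left(358 \right)} - 482070\right) = \left(93 \left(-66 - 216\right) - 365716\right) \left(-69 - 482070\right) = \left(93 \left(-282\right) - 365716\right) \left(-482139\right) = \left(-26226 - 365716\right) \left(-482139\right) = \left(-391942\right) \left(-482139\right) = 188970523938$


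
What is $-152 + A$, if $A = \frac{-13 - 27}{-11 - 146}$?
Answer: $- \frac{23824}{157} \approx -151.75$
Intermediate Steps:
$A = \frac{40}{157}$ ($A = - \frac{40}{-157} = \left(-40\right) \left(- \frac{1}{157}\right) = \frac{40}{157} \approx 0.25478$)
$-152 + A = -152 + \frac{40}{157} = - \frac{23824}{157}$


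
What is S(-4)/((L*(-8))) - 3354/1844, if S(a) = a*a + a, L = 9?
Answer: -2746/1383 ≈ -1.9855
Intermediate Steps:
S(a) = a + a² (S(a) = a² + a = a + a²)
S(-4)/((L*(-8))) - 3354/1844 = (-4*(1 - 4))/((9*(-8))) - 3354/1844 = -4*(-3)/(-72) - 3354*1/1844 = 12*(-1/72) - 1677/922 = -⅙ - 1677/922 = -2746/1383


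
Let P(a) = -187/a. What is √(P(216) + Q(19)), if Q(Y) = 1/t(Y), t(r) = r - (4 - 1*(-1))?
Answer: I*√50442/252 ≈ 0.89124*I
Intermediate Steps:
t(r) = -5 + r (t(r) = r - (4 + 1) = r - 1*5 = r - 5 = -5 + r)
Q(Y) = 1/(-5 + Y)
√(P(216) + Q(19)) = √(-187/216 + 1/(-5 + 19)) = √(-187*1/216 + 1/14) = √(-187/216 + 1/14) = √(-1201/1512) = I*√50442/252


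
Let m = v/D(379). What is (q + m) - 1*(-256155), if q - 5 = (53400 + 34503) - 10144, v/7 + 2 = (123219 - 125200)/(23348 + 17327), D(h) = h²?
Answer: 1950954372455008/5842597675 ≈ 3.3392e+5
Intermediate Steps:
v = -583317/40675 (v = -14 + 7*((123219 - 125200)/(23348 + 17327)) = -14 + 7*(-1981/40675) = -14 - 13867/40675 = -583317/40675 ≈ -14.341)
q = 77764 (q = 5 + ((53400 + 34503) - 10144) = 5 + (87903 - 10144) = 5 + 77759 = 77764)
m = -583317/5842597675 (m = -583317/(40675*(379²)) = -583317/40675/143641 = -583317/40675*1/143641 = -583317/5842597675 ≈ -9.9839e-5)
(q + m) - 1*(-256155) = (77764 - 583317/5842597675) - 1*(-256155) = 454343765015383/5842597675 + 256155 = 1950954372455008/5842597675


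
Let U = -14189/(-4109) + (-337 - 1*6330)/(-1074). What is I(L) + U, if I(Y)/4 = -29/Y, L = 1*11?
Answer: -6135011/6934818 ≈ -0.88467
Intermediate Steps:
U = 6090527/630438 (U = -14189*(-1/4109) + (-337 - 6330)*(-1/1074) = 2027/587 - 6667*(-1/1074) = 2027/587 + 6667/1074 = 6090527/630438 ≈ 9.6608)
L = 11
I(Y) = -116/Y (I(Y) = 4*(-29/Y) = -116/Y)
I(L) + U = -116/11 + 6090527/630438 = -6135011/6934818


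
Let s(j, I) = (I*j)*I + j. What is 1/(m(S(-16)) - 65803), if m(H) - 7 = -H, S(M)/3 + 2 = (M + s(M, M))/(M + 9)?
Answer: -7/472914 ≈ -1.4802e-5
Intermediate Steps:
s(j, I) = j + j*I**2 (s(j, I) = j*I**2 + j = j + j*I**2)
S(M) = -6 + 3*(M + M*(1 + M**2))/(9 + M) (S(M) = -6 + 3*((M + M*(1 + M**2))/(M + 9)) = -6 + 3*((M + M*(1 + M**2))/(9 + M)) = -6 + 3*(M + M*(1 + M**2))/(9 + M))
m(H) = 7 - H
1/(m(S(-16)) - 65803) = 1/((7 - 3*(-18 + (-16)**3)/(9 - 16)) - 65803) = 1/((7 - 3*(-18 - 4096)/(-7)) - 65803) = 1/((7 - 3*(-1)*(-4114)/7) - 65803) = 1/((7 - 1*12342/7) - 65803) = 1/((7 - 12342/7) - 65803) = 1/(-12293/7 - 65803) = 1/(-472914/7) = -7/472914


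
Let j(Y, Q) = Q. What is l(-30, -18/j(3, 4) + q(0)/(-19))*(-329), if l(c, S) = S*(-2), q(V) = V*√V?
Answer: -2961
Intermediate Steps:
q(V) = V^(3/2)
l(c, S) = -2*S
l(-30, -18/j(3, 4) + q(0)/(-19))*(-329) = -2*(-18/4 + 0^(3/2)/(-19))*(-329) = -2*(-18*¼ + 0*(-1/19))*(-329) = -2*(-9/2 + 0)*(-329) = -2*(-9/2)*(-329) = 9*(-329) = -2961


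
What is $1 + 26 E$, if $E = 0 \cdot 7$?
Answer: $1$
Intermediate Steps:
$E = 0$
$1 + 26 E = 1 + 26 \cdot 0 = 1 + 0 = 1$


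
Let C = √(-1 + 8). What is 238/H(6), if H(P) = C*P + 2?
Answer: -119/62 + 357*√7/62 ≈ 13.315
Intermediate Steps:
C = √7 ≈ 2.6458
H(P) = 2 + P*√7 (H(P) = √7*P + 2 = P*√7 + 2 = 2 + P*√7)
238/H(6) = 238/(2 + 6*√7)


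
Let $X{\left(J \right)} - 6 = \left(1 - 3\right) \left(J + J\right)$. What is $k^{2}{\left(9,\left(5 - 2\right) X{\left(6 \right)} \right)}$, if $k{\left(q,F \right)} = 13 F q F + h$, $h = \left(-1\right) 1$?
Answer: $116397651241$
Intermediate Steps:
$X{\left(J \right)} = 6 - 4 J$ ($X{\left(J \right)} = 6 + \left(1 - 3\right) \left(J + J\right) = 6 - 2 \cdot 2 J = 6 - 4 J$)
$h = -1$
$k{\left(q,F \right)} = -1 + 13 q F^{2}$ ($k{\left(q,F \right)} = 13 F q F - 1 = 13 q F^{2} - 1 = -1 + 13 q F^{2}$)
$k^{2}{\left(9,\left(5 - 2\right) X{\left(6 \right)} \right)} = \left(-1 + 13 \cdot 9 \left(\left(5 - 2\right) \left(6 - 24\right)\right)^{2}\right)^{2} = \left(-1 + 13 \cdot 9 \left(3 \left(6 - 24\right)\right)^{2}\right)^{2} = \left(-1 + 13 \cdot 9 \left(3 \left(-18\right)\right)^{2}\right)^{2} = \left(-1 + 13 \cdot 9 \left(-54\right)^{2}\right)^{2} = \left(-1 + 13 \cdot 9 \cdot 2916\right)^{2} = \left(-1 + 341172\right)^{2} = 341171^{2} = 116397651241$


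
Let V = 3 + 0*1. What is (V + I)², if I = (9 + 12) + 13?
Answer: 1369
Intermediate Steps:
I = 34 (I = 21 + 13 = 34)
V = 3 (V = 3 + 0 = 3)
(V + I)² = (3 + 34)² = 37² = 1369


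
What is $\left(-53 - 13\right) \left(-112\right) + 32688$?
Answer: $40080$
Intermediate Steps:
$\left(-53 - 13\right) \left(-112\right) + 32688 = \left(-66\right) \left(-112\right) + 32688 = 7392 + 32688 = 40080$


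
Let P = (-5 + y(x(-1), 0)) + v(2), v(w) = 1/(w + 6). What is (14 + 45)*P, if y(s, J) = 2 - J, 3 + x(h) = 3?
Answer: -1357/8 ≈ -169.63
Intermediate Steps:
x(h) = 0 (x(h) = -3 + 3 = 0)
v(w) = 1/(6 + w)
P = -23/8 (P = (-5 + (2 - 1*0)) + 1/(6 + 2) = (-5 + (2 + 0)) + 1/8 = (-5 + 2) + ⅛ = -3 + ⅛ = -23/8 ≈ -2.8750)
(14 + 45)*P = (14 + 45)*(-23/8) = 59*(-23/8) = -1357/8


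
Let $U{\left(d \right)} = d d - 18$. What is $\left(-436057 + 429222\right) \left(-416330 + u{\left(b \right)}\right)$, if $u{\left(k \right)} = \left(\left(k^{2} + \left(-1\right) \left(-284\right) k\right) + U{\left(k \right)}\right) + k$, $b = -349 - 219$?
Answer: $-458081700$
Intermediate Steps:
$b = -568$ ($b = -349 - 219 = -568$)
$U{\left(d \right)} = -18 + d^{2}$ ($U{\left(d \right)} = d^{2} - 18 = -18 + d^{2}$)
$u{\left(k \right)} = -18 + 2 k^{2} + 285 k$ ($u{\left(k \right)} = \left(\left(k^{2} + \left(-1\right) \left(-284\right) k\right) + \left(-18 + k^{2}\right)\right) + k = \left(\left(k^{2} + 284 k\right) + \left(-18 + k^{2}\right)\right) + k = \left(-18 + 2 k^{2} + 284 k\right) + k = -18 + 2 k^{2} + 285 k$)
$\left(-436057 + 429222\right) \left(-416330 + u{\left(b \right)}\right) = \left(-436057 + 429222\right) \left(-416330 + \left(-18 + 2 \left(-568\right)^{2} + 285 \left(-568\right)\right)\right) = - 6835 \left(-416330 - -483350\right) = - 6835 \left(-416330 + 483350\right) = \left(-6835\right) 67020 = -458081700$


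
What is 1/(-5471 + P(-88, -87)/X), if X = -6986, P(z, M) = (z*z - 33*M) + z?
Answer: -6986/38230933 ≈ -0.00018273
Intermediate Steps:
P(z, M) = z + z² - 33*M (P(z, M) = (z² - 33*M) + z = z + z² - 33*M)
1/(-5471 + P(-88, -87)/X) = 1/(-5471 + (-88 + (-88)² - 33*(-87))/(-6986)) = 1/(-5471 + (-88 + 7744 + 2871)*(-1/6986)) = 1/(-5471 + 10527*(-1/6986)) = 1/(-5471 - 10527/6986) = 1/(-38230933/6986) = -6986/38230933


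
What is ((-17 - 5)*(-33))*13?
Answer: 9438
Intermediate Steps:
((-17 - 5)*(-33))*13 = -22*(-33)*13 = 726*13 = 9438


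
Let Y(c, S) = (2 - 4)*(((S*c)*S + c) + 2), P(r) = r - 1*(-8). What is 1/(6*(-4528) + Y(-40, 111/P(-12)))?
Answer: 1/34513 ≈ 2.8975e-5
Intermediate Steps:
P(r) = 8 + r (P(r) = r + 8 = 8 + r)
Y(c, S) = -4 - 2*c - 2*c*S² (Y(c, S) = -2*((c*S² + c) + 2) = -2*((c + c*S²) + 2) = -2*(2 + c + c*S²) = -4 - 2*c - 2*c*S²)
1/(6*(-4528) + Y(-40, 111/P(-12))) = 1/(6*(-4528) + (-4 - 2*(-40) - 2*(-40)*(111/(8 - 12))²)) = 1/(-27168 + (-4 + 80 - 2*(-40)*(111/(-4))²)) = 1/(-27168 + (-4 + 80 - 2*(-40)*(111*(-¼))²)) = 1/(-27168 + (-4 + 80 - 2*(-40)*(-111/4)²)) = 1/(-27168 + (-4 + 80 - 2*(-40)*12321/16)) = 1/(-27168 + (-4 + 80 + 61605)) = 1/(-27168 + 61681) = 1/34513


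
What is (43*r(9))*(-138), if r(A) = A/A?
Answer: -5934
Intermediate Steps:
r(A) = 1
(43*r(9))*(-138) = (43*1)*(-138) = 43*(-138) = -5934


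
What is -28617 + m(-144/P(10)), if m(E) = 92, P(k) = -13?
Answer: -28525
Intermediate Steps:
-28617 + m(-144/P(10)) = -28617 + 92 = -28525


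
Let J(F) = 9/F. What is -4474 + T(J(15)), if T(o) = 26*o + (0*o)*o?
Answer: -22292/5 ≈ -4458.4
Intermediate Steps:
T(o) = 26*o (T(o) = 26*o + 0*o = 26*o + 0 = 26*o)
-4474 + T(J(15)) = -4474 + 26*(9/15) = -4474 + 26*(9*(1/15)) = -4474 + 26*(⅗) = -4474 + 78/5 = -22292/5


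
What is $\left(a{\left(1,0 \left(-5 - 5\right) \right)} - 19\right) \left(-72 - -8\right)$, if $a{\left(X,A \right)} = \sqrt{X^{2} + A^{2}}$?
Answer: $1152$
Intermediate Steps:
$a{\left(X,A \right)} = \sqrt{A^{2} + X^{2}}$
$\left(a{\left(1,0 \left(-5 - 5\right) \right)} - 19\right) \left(-72 - -8\right) = \left(\sqrt{\left(0 \left(-5 - 5\right)\right)^{2} + 1^{2}} - 19\right) \left(-72 - -8\right) = \left(\sqrt{\left(0 \left(-10\right)\right)^{2} + 1} - 19\right) \left(-72 + 8\right) = \left(\sqrt{0^{2} + 1} - 19\right) \left(-64\right) = \left(\sqrt{0 + 1} - 19\right) \left(-64\right) = \left(\sqrt{1} - 19\right) \left(-64\right) = \left(1 - 19\right) \left(-64\right) = \left(-18\right) \left(-64\right) = 1152$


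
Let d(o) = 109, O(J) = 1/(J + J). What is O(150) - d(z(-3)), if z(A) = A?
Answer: -32699/300 ≈ -109.00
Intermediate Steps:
O(J) = 1/(2*J)
O(150) - d(z(-3)) = (½)/150 - 1*109 = (½)*(1/150) - 109 = 1/300 - 109 = -32699/300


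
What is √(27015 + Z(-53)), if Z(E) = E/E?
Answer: 2*√6754 ≈ 164.37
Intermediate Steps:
Z(E) = 1
√(27015 + Z(-53)) = √(27015 + 1) = √27016 = 2*√6754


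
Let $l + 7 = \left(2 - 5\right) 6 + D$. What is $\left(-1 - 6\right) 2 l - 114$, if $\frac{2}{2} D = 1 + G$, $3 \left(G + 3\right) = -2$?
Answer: $\frac{820}{3} \approx 273.33$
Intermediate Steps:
$G = - \frac{11}{3}$ ($G = -3 + \frac{1}{3} \left(-2\right) = -3 - \frac{2}{3} = - \frac{11}{3} \approx -3.6667$)
$D = - \frac{8}{3}$ ($D = 1 - \frac{11}{3} = - \frac{8}{3} \approx -2.6667$)
$l = - \frac{83}{3}$ ($l = -7 + \left(\left(2 - 5\right) 6 - \frac{8}{3}\right) = -7 - \frac{62}{3} = - \frac{83}{3} \approx -27.667$)
$\left(-1 - 6\right) 2 l - 114 = \left(-1 - 6\right) 2 \left(- \frac{83}{3}\right) - 114 = \left(-7\right) 2 \left(- \frac{83}{3}\right) - 114 = \left(-14\right) \left(- \frac{83}{3}\right) - 114 = \frac{1162}{3} - 114 = \frac{820}{3}$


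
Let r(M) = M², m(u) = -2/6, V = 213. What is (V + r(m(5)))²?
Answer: 3678724/81 ≈ 45416.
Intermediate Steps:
m(u) = -⅓ (m(u) = -2*⅙ = -⅓)
(V + r(m(5)))² = (213 + (-⅓)²)² = (213 + ⅑)² = (1918/9)² = 3678724/81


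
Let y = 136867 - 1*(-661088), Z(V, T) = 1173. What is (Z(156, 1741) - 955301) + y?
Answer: -156173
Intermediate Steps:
y = 797955 (y = 136867 + 661088 = 797955)
(Z(156, 1741) - 955301) + y = (1173 - 955301) + 797955 = -954128 + 797955 = -156173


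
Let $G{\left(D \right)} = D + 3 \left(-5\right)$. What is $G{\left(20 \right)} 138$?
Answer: $690$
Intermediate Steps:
$G{\left(D \right)} = -15 + D$ ($G{\left(D \right)} = D - 15 = -15 + D$)
$G{\left(20 \right)} 138 = \left(-15 + 20\right) 138 = 5 \cdot 138 = 690$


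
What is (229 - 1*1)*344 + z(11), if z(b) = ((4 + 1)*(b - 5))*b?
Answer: 78762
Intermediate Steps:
z(b) = b*(-25 + 5*b) (z(b) = (5*(-5 + b))*b = (-25 + 5*b)*b = b*(-25 + 5*b))
(229 - 1*1)*344 + z(11) = (229 - 1*1)*344 + 5*11*(-5 + 11) = (229 - 1)*344 + 5*11*6 = 228*344 + 330 = 78432 + 330 = 78762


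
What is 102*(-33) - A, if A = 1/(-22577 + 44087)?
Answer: -72402661/21510 ≈ -3366.0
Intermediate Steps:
A = 1/21510 ≈ 4.6490e-5
102*(-33) - A = 102*(-33) - 1*1/21510 = -3366 - 1/21510 = -72402661/21510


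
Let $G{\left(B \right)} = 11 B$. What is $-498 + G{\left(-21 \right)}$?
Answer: $-729$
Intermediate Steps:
$-498 + G{\left(-21 \right)} = -498 + 11 \left(-21\right) = -498 - 231 = -729$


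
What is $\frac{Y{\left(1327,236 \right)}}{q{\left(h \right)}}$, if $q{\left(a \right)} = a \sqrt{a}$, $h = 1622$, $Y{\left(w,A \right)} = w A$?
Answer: $\frac{78293 \sqrt{1622}}{657721} \approx 4.7941$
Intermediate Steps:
$Y{\left(w,A \right)} = A w$
$q{\left(a \right)} = a^{\frac{3}{2}}$
$\frac{Y{\left(1327,236 \right)}}{q{\left(h \right)}} = \frac{236 \cdot 1327}{1622^{\frac{3}{2}}} = \frac{313172}{1622 \sqrt{1622}} = 313172 \frac{\sqrt{1622}}{2630884} = \frac{78293 \sqrt{1622}}{657721}$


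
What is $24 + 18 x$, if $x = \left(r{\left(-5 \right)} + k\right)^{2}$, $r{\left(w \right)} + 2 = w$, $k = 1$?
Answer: $672$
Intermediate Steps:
$r{\left(w \right)} = -2 + w$
$x = 36$ ($x = \left(\left(-2 - 5\right) + 1\right)^{2} = \left(-7 + 1\right)^{2} = \left(-6\right)^{2} = 36$)
$24 + 18 x = 24 + 18 \cdot 36 = 24 + 648 = 672$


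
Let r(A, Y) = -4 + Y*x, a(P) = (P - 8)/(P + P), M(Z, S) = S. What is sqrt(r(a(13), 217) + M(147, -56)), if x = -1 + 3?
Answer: sqrt(374) ≈ 19.339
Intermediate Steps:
x = 2
a(P) = (-8 + P)/(2*P) (a(P) = (-8 + P)/((2*P)) = (-8 + P)*(1/(2*P)) = (-8 + P)/(2*P))
r(A, Y) = -4 + 2*Y (r(A, Y) = -4 + Y*2 = -4 + 2*Y)
sqrt(r(a(13), 217) + M(147, -56)) = sqrt((-4 + 2*217) - 56) = sqrt((-4 + 434) - 56) = sqrt(430 - 56) = sqrt(374)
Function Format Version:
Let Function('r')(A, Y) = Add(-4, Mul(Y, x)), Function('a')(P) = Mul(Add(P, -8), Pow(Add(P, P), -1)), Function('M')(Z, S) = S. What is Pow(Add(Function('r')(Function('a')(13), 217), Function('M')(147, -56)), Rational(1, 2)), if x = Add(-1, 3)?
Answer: Pow(374, Rational(1, 2)) ≈ 19.339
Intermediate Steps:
x = 2
Function('a')(P) = Mul(Rational(1, 2), Pow(P, -1), Add(-8, P)) (Function('a')(P) = Mul(Add(-8, P), Pow(Mul(2, P), -1)) = Mul(Add(-8, P), Mul(Rational(1, 2), Pow(P, -1))) = Mul(Rational(1, 2), Pow(P, -1), Add(-8, P)))
Function('r')(A, Y) = Add(-4, Mul(2, Y)) (Function('r')(A, Y) = Add(-4, Mul(Y, 2)) = Add(-4, Mul(2, Y)))
Pow(Add(Function('r')(Function('a')(13), 217), Function('M')(147, -56)), Rational(1, 2)) = Pow(Add(Add(-4, Mul(2, 217)), -56), Rational(1, 2)) = Pow(Add(Add(-4, 434), -56), Rational(1, 2)) = Pow(Add(430, -56), Rational(1, 2)) = Pow(374, Rational(1, 2))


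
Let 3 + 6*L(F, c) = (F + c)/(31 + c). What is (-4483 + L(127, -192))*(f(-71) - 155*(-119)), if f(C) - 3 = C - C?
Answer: -39949107104/483 ≈ -8.2710e+7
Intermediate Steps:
L(F, c) = -½ + (F + c)/(6*(31 + c)) (L(F, c) = -½ + ((F + c)/(31 + c))/6 = -½ + (F + c)/(6*(31 + c)))
f(C) = 3 (f(C) = 3 + (C - C) = 3 + 0 = 3)
(-4483 + L(127, -192))*(f(-71) - 155*(-119)) = (-4483 + (-93 + 127 - 2*(-192))/(6*(31 - 192)))*(3 - 155*(-119)) = (-4483 + (⅙)*(-93 + 127 + 384)/(-161))*(3 + 18445) = (-4483 + (⅙)*(-1/161)*418)*18448 = (-4483 - 209/483)*18448 = -2165498/483*18448 = -39949107104/483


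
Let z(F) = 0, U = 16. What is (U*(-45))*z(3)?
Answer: 0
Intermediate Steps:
(U*(-45))*z(3) = (16*(-45))*0 = -720*0 = 0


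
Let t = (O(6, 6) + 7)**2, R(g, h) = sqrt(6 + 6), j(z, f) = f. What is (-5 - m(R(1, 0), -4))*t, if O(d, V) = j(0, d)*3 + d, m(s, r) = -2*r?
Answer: -12493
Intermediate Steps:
R(g, h) = 2*sqrt(3) (R(g, h) = sqrt(12) = 2*sqrt(3))
O(d, V) = 4*d (O(d, V) = d*3 + d = 3*d + d = 4*d)
t = 961 (t = (4*6 + 7)**2 = (24 + 7)**2 = 31**2 = 961)
(-5 - m(R(1, 0), -4))*t = (-5 - (-2)*(-4))*961 = (-5 - 1*8)*961 = (-5 - 8)*961 = -13*961 = -12493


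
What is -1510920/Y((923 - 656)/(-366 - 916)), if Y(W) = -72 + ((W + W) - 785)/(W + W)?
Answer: -100853910/121057 ≈ -833.11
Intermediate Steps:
Y(W) = -72 + (-785 + 2*W)/(2*W) (Y(W) = -72 + (2*W - 785)/((2*W)) = -72 + (-785 + 2*W)*(1/(2*W)) = -72 + (-785 + 2*W)/(2*W))
-1510920/Y((923 - 656)/(-366 - 916)) = -1510920/(-71 - 785*(-366 - 916)/(923 - 656)/2) = -1510920/(-71 - 785/(2*(267/(-1282)))) = -1510920/(-71 - 785/(2*(267*(-1/1282)))) = -1510920/(-71 - 785/(2*(-267/1282))) = -1510920/(-71 - 785/2*(-1282/267)) = -1510920/(-71 + 503185/267) = -1510920/484228/267 = -1510920*267/484228 = -100853910/121057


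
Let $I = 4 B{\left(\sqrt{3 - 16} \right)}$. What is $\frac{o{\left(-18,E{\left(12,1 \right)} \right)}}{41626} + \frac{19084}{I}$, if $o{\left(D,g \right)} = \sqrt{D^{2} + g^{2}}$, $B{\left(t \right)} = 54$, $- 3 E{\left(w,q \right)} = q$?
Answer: $\frac{4771}{54} + \frac{\sqrt{2917}}{124878} \approx 88.352$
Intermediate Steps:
$E{\left(w,q \right)} = - \frac{q}{3}$
$I = 216$ ($I = 4 \cdot 54 = 216$)
$\frac{o{\left(-18,E{\left(12,1 \right)} \right)}}{41626} + \frac{19084}{I} = \frac{\sqrt{\left(-18\right)^{2} + \left(\left(- \frac{1}{3}\right) 1\right)^{2}}}{41626} + \frac{19084}{216} = \sqrt{324 + \left(- \frac{1}{3}\right)^{2}} \cdot \frac{1}{41626} + 19084 \cdot \frac{1}{216} = \sqrt{324 + \frac{1}{9}} \cdot \frac{1}{41626} + \frac{4771}{54} = \sqrt{\frac{2917}{9}} \cdot \frac{1}{41626} + \frac{4771}{54} = \frac{\sqrt{2917}}{3} \cdot \frac{1}{41626} + \frac{4771}{54} = \frac{\sqrt{2917}}{124878} + \frac{4771}{54} = \frac{4771}{54} + \frac{\sqrt{2917}}{124878}$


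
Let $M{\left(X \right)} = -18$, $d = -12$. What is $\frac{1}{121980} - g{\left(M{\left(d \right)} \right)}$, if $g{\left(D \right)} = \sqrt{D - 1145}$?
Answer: $\frac{1}{121980} - i \sqrt{1163} \approx 8.1981 \cdot 10^{-6} - 34.103 i$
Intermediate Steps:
$g{\left(D \right)} = \sqrt{-1145 + D}$
$\frac{1}{121980} - g{\left(M{\left(d \right)} \right)} = \frac{1}{121980} - \sqrt{-1145 - 18} = \frac{1}{121980} - \sqrt{-1163} = \frac{1}{121980} - i \sqrt{1163}$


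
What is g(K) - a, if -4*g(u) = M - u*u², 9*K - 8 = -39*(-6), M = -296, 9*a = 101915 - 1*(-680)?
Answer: -4713127/729 ≈ -6465.2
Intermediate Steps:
a = 102595/9 (a = (101915 - 1*(-680))/9 = (101915 + 680)/9 = (⅑)*102595 = 102595/9 ≈ 11399.)
K = 242/9 (K = 8/9 + (-39*(-6))/9 = 8/9 + (⅑)*234 = 8/9 + 26 = 242/9 ≈ 26.889)
g(u) = 74 + u³/4 (g(u) = -(-296 - u*u²)/4 = -(-296 - u³)/4 = 74 + u³/4)
g(K) - a = (74 + (242/9)³/4) - 1*102595/9 = (74 + (¼)*(14172488/729)) - 102595/9 = (74 + 3543122/729) - 102595/9 = 3597068/729 - 102595/9 = -4713127/729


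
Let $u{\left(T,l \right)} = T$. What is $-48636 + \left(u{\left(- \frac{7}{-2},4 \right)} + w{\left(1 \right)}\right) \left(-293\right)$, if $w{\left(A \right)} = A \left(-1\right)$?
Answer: $- \frac{98737}{2} \approx -49369.0$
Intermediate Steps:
$w{\left(A \right)} = - A$
$-48636 + \left(u{\left(- \frac{7}{-2},4 \right)} + w{\left(1 \right)}\right) \left(-293\right) = -48636 + \left(- \frac{7}{-2} - 1\right) \left(-293\right) = -48636 + \left(\left(-7\right) \left(- \frac{1}{2}\right) - 1\right) \left(-293\right) = -48636 + \left(\frac{7}{2} - 1\right) \left(-293\right) = -48636 + \frac{5}{2} \left(-293\right) = -48636 - \frac{1465}{2} = - \frac{98737}{2}$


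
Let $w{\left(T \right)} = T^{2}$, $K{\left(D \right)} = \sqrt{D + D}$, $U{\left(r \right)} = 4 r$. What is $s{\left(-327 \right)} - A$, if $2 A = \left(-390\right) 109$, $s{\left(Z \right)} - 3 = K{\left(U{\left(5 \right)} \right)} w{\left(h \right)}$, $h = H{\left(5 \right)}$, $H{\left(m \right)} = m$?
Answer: $21258 + 50 \sqrt{10} \approx 21416.0$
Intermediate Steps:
$h = 5$
$K{\left(D \right)} = \sqrt{2} \sqrt{D}$ ($K{\left(D \right)} = \sqrt{2 D} = \sqrt{2} \sqrt{D}$)
$s{\left(Z \right)} = 3 + 50 \sqrt{10}$ ($s{\left(Z \right)} = 3 + \sqrt{2} \sqrt{4 \cdot 5} \cdot 5^{2} = 3 + \sqrt{2} \sqrt{20} \cdot 25 = 3 + \sqrt{2} \cdot 2 \sqrt{5} \cdot 25 = 3 + 2 \sqrt{10} \cdot 25 = 3 + 50 \sqrt{10}$)
$A = -21255$ ($A = \frac{\left(-390\right) 109}{2} = \frac{1}{2} \left(-42510\right) = -21255$)
$s{\left(-327 \right)} - A = \left(3 + 50 \sqrt{10}\right) - -21255 = \left(3 + 50 \sqrt{10}\right) + 21255 = 21258 + 50 \sqrt{10}$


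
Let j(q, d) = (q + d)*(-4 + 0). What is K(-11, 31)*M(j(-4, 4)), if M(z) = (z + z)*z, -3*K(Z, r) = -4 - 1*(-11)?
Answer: 0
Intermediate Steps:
K(Z, r) = -7/3 (K(Z, r) = -(-4 - 1*(-11))/3 = -(-4 + 11)/3 = -⅓*7 = -7/3)
j(q, d) = -4*d - 4*q (j(q, d) = (d + q)*(-4) = -4*d - 4*q)
M(z) = 2*z² (M(z) = (2*z)*z = 2*z²)
K(-11, 31)*M(j(-4, 4)) = -14*(-4*4 - 4*(-4))²/3 = -14*(-16 + 16)²/3 = -14*0²/3 = -14*0/3 = -7/3*0 = 0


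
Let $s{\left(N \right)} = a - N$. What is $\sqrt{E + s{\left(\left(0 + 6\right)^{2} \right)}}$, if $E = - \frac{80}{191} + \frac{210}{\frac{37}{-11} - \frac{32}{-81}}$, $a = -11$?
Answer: $\frac{i \sqrt{2280302205}}{4393} \approx 10.87 i$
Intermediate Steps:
$s{\left(N \right)} = -11 - N$
$E = - \frac{7189922}{101039}$ ($E = \left(-80\right) \frac{1}{191} + \frac{210}{37 \left(- \frac{1}{11}\right) - - \frac{32}{81}} = - \frac{80}{191} + \frac{210}{- \frac{37}{11} + \frac{32}{81}} = - \frac{80}{191} + \frac{210}{- \frac{2645}{891}} = - \frac{80}{191} + 210 \left(- \frac{891}{2645}\right) = - \frac{80}{191} - \frac{37422}{529} = - \frac{7189922}{101039} \approx -71.16$)
$\sqrt{E + s{\left(\left(0 + 6\right)^{2} \right)}} = \sqrt{- \frac{7189922}{101039} - \left(11 + \left(0 + 6\right)^{2}\right)} = \sqrt{- \frac{7189922}{101039} - 47} = \sqrt{- \frac{11938755}{101039}} = \frac{i \sqrt{2280302205}}{4393}$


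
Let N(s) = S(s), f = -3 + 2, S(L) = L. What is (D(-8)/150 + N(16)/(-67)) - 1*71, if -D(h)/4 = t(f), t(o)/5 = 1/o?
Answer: -71461/1005 ≈ -71.105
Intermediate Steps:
f = -1
t(o) = 5/o
N(s) = s
D(h) = 20 (D(h) = -20/(-1) = -20*(-1) = -4*(-5) = 20)
(D(-8)/150 + N(16)/(-67)) - 1*71 = (20/150 + 16/(-67)) - 1*71 = (20*(1/150) + 16*(-1/67)) - 71 = (2/15 - 16/67) - 71 = -106/1005 - 71 = -71461/1005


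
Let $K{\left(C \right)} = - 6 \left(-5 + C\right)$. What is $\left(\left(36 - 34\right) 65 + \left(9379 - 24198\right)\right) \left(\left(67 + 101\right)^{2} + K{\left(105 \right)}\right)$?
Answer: $-405768936$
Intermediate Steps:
$K{\left(C \right)} = 30 - 6 C$
$\left(\left(36 - 34\right) 65 + \left(9379 - 24198\right)\right) \left(\left(67 + 101\right)^{2} + K{\left(105 \right)}\right) = \left(\left(36 - 34\right) 65 + \left(9379 - 24198\right)\right) \left(\left(67 + 101\right)^{2} + \left(30 - 630\right)\right) = \left(2 \cdot 65 - 14819\right) \left(168^{2} + \left(30 - 630\right)\right) = \left(130 - 14819\right) \left(28224 - 600\right) = \left(-14689\right) 27624 = -405768936$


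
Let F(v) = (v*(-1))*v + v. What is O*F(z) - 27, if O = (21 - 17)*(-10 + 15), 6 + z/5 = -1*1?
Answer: -25227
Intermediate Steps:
z = -35 (z = -30 + 5*(-1*1) = -30 + 5*(-1) = -30 - 5 = -35)
O = 20 (O = 4*5 = 20)
F(v) = v - v² (F(v) = (-v)*v + v = -v² + v = v - v²)
O*F(z) - 27 = 20*(-35*(1 - 1*(-35))) - 27 = 20*(-35*(1 + 35)) - 27 = 20*(-35*36) - 27 = 20*(-1260) - 27 = -25200 - 27 = -25227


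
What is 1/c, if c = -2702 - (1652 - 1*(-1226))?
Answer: -1/5580 ≈ -0.00017921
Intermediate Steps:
c = -5580 (c = -2702 - (1652 + 1226) = -2702 - 1*2878 = -2702 - 2878 = -5580)
1/c = 1/(-5580) = -1/5580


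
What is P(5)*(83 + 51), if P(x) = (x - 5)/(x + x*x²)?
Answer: 0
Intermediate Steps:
P(x) = (-5 + x)/(x + x³)
P(5)*(83 + 51) = ((-5 + 5)/(5 + 5³))*(83 + 51) = (0/(5 + 125))*134 = (0/130)*134 = ((1/130)*0)*134 = 0*134 = 0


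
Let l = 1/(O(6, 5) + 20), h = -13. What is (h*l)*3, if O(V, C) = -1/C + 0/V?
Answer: -65/33 ≈ -1.9697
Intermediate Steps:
O(V, C) = -1/C (O(V, C) = -1/C + 0 = -1/C)
l = 5/99 (l = 1/(-1/5 + 20) = 1/(99/5) = 5/99 ≈ 0.050505)
(h*l)*3 = -13*5/99*3 = -65/99*3 = -65/33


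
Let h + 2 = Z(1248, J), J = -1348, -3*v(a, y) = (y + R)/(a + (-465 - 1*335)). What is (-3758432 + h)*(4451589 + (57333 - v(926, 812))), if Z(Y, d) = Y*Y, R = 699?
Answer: -1875603963622555/189 ≈ -9.9238e+12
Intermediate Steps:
v(a, y) = -(699 + y)/(3*(-800 + a)) (v(a, y) = -(y + 699)/(3*(a + (-465 - 1*335))) = -(699 + y)/(3*(a + (-465 - 335))) = -(699 + y)/(3*(a - 800)) = -(699 + y)/(3*(-800 + a)))
Z(Y, d) = Y²
h = 1557502 (h = -2 + 1248² = -2 + 1557504 = 1557502)
(-3758432 + h)*(4451589 + (57333 - v(926, 812))) = (-3758432 + 1557502)*(4451589 + (57333 - (-699 - 1*812)/(3*(-800 + 926)))) = -2200930*(4451589 + (57333 - (-699 - 812)/(3*126))) = -2200930*(4451589 + (57333 - (-1511)/(3*126))) = -2200930*(4451589 + (57333 - 1*(-1511/378))) = -2200930*(4451589 + (57333 + 1511/378)) = -2200930*(4451589 + 21673385/378) = -2200930*1704374027/378 = -1875603963622555/189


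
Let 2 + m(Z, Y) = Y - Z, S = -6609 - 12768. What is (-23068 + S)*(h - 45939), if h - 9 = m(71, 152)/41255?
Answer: 16085314340719/8251 ≈ 1.9495e+9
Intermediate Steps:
S = -19377
m(Z, Y) = -2 + Y - Z (m(Z, Y) = -2 + (Y - Z) = -2 + Y - Z)
h = 371374/41255 (h = 9 + (-2 + 152 - 1*71)/41255 = 9 + (-2 + 152 - 71)*(1/41255) = 9 + 79*(1/41255) = 9 + 79/41255 = 371374/41255 ≈ 9.0019)
(-23068 + S)*(h - 45939) = (-23068 - 19377)*(371374/41255 - 45939) = -42445*(-1894842071/41255) = 16085314340719/8251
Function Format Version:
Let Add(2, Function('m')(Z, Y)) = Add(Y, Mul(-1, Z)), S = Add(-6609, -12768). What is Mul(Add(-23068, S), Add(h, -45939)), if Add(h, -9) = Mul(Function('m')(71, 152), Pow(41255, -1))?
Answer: Rational(16085314340719, 8251) ≈ 1.9495e+9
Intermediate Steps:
S = -19377
Function('m')(Z, Y) = Add(-2, Y, Mul(-1, Z)) (Function('m')(Z, Y) = Add(-2, Add(Y, Mul(-1, Z))) = Add(-2, Y, Mul(-1, Z)))
h = Rational(371374, 41255) (h = Add(9, Mul(Add(-2, 152, Mul(-1, 71)), Pow(41255, -1))) = Add(9, Mul(Add(-2, 152, -71), Rational(1, 41255))) = Add(9, Mul(79, Rational(1, 41255))) = Add(9, Rational(79, 41255)) = Rational(371374, 41255) ≈ 9.0019)
Mul(Add(-23068, S), Add(h, -45939)) = Mul(Add(-23068, -19377), Add(Rational(371374, 41255), -45939)) = Mul(-42445, Rational(-1894842071, 41255)) = Rational(16085314340719, 8251)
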